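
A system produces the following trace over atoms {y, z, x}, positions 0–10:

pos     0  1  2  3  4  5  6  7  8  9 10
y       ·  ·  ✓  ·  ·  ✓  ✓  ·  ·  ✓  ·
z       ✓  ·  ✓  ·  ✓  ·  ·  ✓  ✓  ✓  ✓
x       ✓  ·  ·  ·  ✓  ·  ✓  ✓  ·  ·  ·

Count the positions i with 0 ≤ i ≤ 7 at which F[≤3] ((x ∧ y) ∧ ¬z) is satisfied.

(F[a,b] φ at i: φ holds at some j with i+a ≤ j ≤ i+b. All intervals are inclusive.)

Evaluate at each i in [0,7]:
  i=0: ✗ (none in [0,3])
  i=1: ✗ (none in [1,4])
  i=2: ✗ (none in [2,5])
  i=3: ✓ (witness j=6)
  i=4: ✓ (witness j=6)
  i=5: ✓ (witness j=6)
  i=6: ✓ (witness j=6)
  i=7: ✗ (none in [7,10])
Positions where it holds: {3, 4, 5, 6} → 4.

4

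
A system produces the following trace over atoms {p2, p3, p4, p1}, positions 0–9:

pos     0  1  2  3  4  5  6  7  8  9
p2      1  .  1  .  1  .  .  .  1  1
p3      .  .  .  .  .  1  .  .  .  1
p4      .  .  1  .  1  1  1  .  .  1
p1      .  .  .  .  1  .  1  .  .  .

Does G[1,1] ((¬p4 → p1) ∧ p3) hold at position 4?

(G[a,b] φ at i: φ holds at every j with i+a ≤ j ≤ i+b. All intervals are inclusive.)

Check ((¬p4 → p1) ∧ p3) at every j in [5,5]:
  j=5: true
All positions satisfy it → formula holds.

Holds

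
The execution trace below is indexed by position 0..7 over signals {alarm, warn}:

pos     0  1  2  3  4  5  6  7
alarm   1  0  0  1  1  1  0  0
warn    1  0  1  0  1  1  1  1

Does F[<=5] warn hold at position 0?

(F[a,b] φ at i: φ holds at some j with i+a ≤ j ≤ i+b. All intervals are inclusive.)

True

Check warn at each j in [0,5]:
  j=0: true
  j=1: false
  j=2: true
  j=3: false
  j=4: true
  j=5: true
Found at j=0 → formula holds.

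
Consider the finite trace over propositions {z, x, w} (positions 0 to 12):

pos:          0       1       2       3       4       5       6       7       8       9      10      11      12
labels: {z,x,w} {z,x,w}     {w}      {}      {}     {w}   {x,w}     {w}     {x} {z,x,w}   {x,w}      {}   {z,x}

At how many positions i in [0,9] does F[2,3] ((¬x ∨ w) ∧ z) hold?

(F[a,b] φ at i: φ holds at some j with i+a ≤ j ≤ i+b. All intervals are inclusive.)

2

Evaluate at each i in [0,9]:
  i=0: ✗ (none in [2,3])
  i=1: ✗ (none in [3,4])
  i=2: ✗ (none in [4,5])
  i=3: ✗ (none in [5,6])
  i=4: ✗ (none in [6,7])
  i=5: ✗ (none in [7,8])
  i=6: ✓ (witness j=9)
  i=7: ✓ (witness j=9)
  i=8: ✗ (none in [10,11])
  i=9: ✗ (none in [11,12])
Positions where it holds: {6, 7} → 2.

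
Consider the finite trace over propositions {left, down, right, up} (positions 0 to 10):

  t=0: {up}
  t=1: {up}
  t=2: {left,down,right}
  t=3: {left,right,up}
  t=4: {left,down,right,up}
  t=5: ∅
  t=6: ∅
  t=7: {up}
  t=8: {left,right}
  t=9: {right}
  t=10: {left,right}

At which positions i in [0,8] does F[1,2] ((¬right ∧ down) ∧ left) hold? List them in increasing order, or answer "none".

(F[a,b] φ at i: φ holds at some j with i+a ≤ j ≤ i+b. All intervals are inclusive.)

Evaluate at each i in [0,8]:
  i=0: ✗ (none in [1,2])
  i=1: ✗ (none in [2,3])
  i=2: ✗ (none in [3,4])
  i=3: ✗ (none in [4,5])
  i=4: ✗ (none in [5,6])
  i=5: ✗ (none in [6,7])
  i=6: ✗ (none in [7,8])
  i=7: ✗ (none in [8,9])
  i=8: ✗ (none in [9,10])

none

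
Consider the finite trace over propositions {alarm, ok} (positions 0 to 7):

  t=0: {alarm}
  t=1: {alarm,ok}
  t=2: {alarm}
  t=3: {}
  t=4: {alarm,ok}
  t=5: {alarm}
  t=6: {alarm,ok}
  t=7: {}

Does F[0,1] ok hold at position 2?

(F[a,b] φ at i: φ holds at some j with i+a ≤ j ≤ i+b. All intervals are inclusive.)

Does not hold

Check ok at each j in [2,3]:
  j=2: false
  j=3: false
No position in the window satisfies it → formula fails.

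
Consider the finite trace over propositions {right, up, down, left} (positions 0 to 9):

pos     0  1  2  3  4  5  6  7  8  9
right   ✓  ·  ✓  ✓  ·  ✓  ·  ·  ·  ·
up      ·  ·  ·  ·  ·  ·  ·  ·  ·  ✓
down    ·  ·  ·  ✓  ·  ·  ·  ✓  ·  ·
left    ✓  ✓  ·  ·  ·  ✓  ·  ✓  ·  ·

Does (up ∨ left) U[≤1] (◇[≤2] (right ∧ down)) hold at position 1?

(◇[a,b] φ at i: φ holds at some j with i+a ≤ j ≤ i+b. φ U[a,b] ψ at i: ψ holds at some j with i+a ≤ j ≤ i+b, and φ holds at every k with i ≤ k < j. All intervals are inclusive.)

Need some j in [1,2] with ◇[≤2] (right ∧ down), and (up ∨ left) at every k in [1,j-1].
  j=1: ◇[≤2] (right ∧ down) holds; no prefix to check → satisfied.

Yes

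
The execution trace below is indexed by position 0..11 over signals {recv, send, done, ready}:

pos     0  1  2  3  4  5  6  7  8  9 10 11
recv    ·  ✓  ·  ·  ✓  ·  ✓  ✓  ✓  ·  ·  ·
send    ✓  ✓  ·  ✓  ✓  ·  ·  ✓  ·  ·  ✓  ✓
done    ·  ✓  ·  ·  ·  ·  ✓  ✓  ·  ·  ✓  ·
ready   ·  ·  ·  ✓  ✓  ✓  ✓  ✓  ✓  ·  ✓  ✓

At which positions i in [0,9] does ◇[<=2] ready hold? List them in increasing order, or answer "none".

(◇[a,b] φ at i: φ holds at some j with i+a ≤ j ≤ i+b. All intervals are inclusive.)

1, 2, 3, 4, 5, 6, 7, 8, 9

Evaluate at each i in [0,9]:
  i=0: ✗ (none in [0,2])
  i=1: ✓ (witness j=3)
  i=2: ✓ (witness j=3)
  i=3: ✓ (witness j=3)
  i=4: ✓ (witness j=4)
  i=5: ✓ (witness j=5)
  i=6: ✓ (witness j=6)
  i=7: ✓ (witness j=7)
  i=8: ✓ (witness j=8)
  i=9: ✓ (witness j=10)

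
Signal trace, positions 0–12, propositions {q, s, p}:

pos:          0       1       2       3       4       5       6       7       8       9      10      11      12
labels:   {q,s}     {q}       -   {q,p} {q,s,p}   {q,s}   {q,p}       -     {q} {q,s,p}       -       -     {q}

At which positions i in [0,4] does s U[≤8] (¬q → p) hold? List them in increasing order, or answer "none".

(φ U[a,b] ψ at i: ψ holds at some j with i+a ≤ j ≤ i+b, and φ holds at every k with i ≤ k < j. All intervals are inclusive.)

Evaluate at each i in [0,4]:
  i=0: ✓ (rhs at j=0)
  i=1: ✓ (rhs at j=1)
  i=2: ✗ (lhs fails at k=2 before rhs at j=3)
  i=3: ✓ (rhs at j=3)
  i=4: ✓ (rhs at j=4)

0, 1, 3, 4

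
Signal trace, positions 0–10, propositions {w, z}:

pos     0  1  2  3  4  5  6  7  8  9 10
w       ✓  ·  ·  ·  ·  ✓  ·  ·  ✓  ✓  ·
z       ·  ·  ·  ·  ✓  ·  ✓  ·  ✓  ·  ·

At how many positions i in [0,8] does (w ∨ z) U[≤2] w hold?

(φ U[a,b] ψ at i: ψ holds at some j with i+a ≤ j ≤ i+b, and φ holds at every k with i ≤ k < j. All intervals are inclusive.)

4

Evaluate at each i in [0,8]:
  i=0: ✓ (rhs at j=0)
  i=1: ✗ (no rhs in [1,3])
  i=2: ✗ (no rhs in [2,4])
  i=3: ✗ (lhs fails at k=3 before rhs at j=5)
  i=4: ✓ (rhs at j=5; lhs holds on [4,4])
  i=5: ✓ (rhs at j=5)
  i=6: ✗ (lhs fails at k=7 before rhs at j=8)
  i=7: ✗ (lhs fails at k=7 before rhs at j=8)
  i=8: ✓ (rhs at j=8)
Positions where it holds: {0, 4, 5, 8} → 4.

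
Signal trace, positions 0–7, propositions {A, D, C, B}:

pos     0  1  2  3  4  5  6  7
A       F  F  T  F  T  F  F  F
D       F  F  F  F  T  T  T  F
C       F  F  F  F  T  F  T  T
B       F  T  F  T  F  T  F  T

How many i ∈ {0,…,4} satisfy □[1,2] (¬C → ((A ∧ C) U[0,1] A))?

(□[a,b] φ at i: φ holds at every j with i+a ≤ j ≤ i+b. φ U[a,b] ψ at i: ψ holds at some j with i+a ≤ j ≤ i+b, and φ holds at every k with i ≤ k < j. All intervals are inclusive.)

0

Evaluate at each i in [0,4]:
  i=0: ✗ (fails at j=1)
  i=1: ✗ (fails at j=3)
  i=2: ✗ (fails at j=3)
  i=3: ✗ (fails at j=5)
  i=4: ✗ (fails at j=5)
Positions where it holds: {} → 0.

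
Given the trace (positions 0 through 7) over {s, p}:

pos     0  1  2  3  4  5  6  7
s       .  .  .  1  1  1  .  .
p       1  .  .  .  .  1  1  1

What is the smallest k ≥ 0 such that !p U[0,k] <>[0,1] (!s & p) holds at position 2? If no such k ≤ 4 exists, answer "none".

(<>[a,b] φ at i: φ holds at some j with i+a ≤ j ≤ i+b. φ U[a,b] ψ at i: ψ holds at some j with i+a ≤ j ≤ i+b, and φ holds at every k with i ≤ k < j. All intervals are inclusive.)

Need earliest j ≥ 2 with <>[0,1] (!s & p), and !p at every k in [2,j-1].
  j=2: rhs fails.
  j=3: rhs fails.
  j=4: rhs fails.
  j=5: rhs holds; lhs holds on [2,4]. k = 3.

3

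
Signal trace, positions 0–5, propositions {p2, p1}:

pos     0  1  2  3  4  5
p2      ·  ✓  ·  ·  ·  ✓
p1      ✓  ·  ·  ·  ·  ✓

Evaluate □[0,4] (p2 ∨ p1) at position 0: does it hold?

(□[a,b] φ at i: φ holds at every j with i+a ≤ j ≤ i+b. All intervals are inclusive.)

Does not hold

Check (p2 ∨ p1) at every j in [0,4]:
  j=0: true
  j=1: true
  j=2: false
  j=3: false
  j=4: false
Fails at j=2 → formula fails.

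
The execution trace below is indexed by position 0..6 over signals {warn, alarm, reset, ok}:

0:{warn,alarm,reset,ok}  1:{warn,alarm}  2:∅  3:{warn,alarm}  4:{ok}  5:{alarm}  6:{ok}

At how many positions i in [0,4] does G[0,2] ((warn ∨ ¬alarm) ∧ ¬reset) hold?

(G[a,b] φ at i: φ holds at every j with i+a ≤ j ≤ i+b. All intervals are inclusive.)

2

Evaluate at each i in [0,4]:
  i=0: ✗ (fails at j=0)
  i=1: ✓ (all of [1,3])
  i=2: ✓ (all of [2,4])
  i=3: ✗ (fails at j=5)
  i=4: ✗ (fails at j=5)
Positions where it holds: {1, 2} → 2.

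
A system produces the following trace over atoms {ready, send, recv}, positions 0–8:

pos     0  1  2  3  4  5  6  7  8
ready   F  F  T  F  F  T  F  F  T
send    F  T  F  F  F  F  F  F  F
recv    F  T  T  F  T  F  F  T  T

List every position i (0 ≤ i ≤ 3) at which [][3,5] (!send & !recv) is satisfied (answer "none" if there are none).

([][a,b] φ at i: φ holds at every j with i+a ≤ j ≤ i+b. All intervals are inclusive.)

none

Evaluate at each i in [0,3]:
  i=0: ✗ (fails at j=4)
  i=1: ✗ (fails at j=4)
  i=2: ✗ (fails at j=7)
  i=3: ✗ (fails at j=7)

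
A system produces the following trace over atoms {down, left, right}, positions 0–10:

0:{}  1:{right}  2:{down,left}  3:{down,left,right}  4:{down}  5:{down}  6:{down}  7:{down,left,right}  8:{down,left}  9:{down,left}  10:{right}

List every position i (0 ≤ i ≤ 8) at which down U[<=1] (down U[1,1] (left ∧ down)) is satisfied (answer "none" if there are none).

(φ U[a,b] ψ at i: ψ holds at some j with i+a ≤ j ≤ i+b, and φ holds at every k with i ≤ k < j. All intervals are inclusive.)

2, 5, 6, 7, 8

Evaluate at each i in [0,8]:
  i=0: ✗ (no rhs in [0,1])
  i=1: ✗ (lhs fails at k=1 before rhs at j=2)
  i=2: ✓ (rhs at j=2)
  i=3: ✗ (no rhs in [3,4])
  i=4: ✗ (no rhs in [4,5])
  i=5: ✓ (rhs at j=6; lhs holds on [5,5])
  i=6: ✓ (rhs at j=6)
  i=7: ✓ (rhs at j=7)
  i=8: ✓ (rhs at j=8)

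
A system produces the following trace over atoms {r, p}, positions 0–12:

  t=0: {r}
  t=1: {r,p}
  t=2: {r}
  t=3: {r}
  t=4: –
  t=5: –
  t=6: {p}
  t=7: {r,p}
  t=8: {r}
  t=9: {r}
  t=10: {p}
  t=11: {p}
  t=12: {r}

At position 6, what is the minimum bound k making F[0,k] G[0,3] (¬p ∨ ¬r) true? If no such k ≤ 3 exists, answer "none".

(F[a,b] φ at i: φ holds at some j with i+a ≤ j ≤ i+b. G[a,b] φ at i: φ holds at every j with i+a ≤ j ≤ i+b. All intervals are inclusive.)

Scan j = 6,7,… for G[0,3] (¬p ∨ ¬r):
  j=6: fails
  j=7: fails
  j=8: holds
First hit at j=8, so smallest k = 8-6 = 2.

2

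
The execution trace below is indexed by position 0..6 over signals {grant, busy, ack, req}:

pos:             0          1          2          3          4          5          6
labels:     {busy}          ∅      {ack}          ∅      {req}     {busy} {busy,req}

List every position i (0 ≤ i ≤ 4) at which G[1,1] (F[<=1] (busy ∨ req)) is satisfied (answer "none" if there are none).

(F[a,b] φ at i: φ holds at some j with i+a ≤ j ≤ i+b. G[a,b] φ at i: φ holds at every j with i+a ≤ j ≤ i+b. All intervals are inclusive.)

2, 3, 4

Evaluate at each i in [0,4]:
  i=0: ✗ (fails at j=1)
  i=1: ✗ (fails at j=2)
  i=2: ✓ (all of [3,3])
  i=3: ✓ (all of [4,4])
  i=4: ✓ (all of [5,5])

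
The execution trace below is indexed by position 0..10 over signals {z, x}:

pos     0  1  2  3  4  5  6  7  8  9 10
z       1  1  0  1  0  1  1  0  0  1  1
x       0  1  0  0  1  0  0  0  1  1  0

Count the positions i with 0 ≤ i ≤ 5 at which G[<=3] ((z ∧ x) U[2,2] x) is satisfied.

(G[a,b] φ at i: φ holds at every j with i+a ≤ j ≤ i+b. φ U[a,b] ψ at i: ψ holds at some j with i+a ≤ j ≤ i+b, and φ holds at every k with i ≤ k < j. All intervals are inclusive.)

Evaluate at each i in [0,5]:
  i=0: ✗ (fails at j=0)
  i=1: ✗ (fails at j=1)
  i=2: ✗ (fails at j=2)
  i=3: ✗ (fails at j=3)
  i=4: ✗ (fails at j=4)
  i=5: ✗ (fails at j=5)
Positions where it holds: {} → 0.

0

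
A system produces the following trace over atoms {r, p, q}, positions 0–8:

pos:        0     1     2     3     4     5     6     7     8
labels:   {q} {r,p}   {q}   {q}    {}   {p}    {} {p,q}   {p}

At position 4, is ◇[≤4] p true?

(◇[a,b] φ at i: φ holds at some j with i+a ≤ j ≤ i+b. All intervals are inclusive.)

Check p at each j in [4,8]:
  j=4: false
  j=5: true
  j=6: false
  j=7: true
  j=8: true
Found at j=5 → formula holds.

True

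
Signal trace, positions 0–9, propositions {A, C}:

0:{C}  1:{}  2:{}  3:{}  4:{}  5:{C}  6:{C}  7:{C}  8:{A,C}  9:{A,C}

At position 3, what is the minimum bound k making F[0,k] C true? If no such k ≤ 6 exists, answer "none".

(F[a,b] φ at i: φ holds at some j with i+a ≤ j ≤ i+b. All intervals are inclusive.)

Scan j = 3,4,… for C:
  j=3: fails
  j=4: fails
  j=5: holds
First hit at j=5, so smallest k = 5-3 = 2.

2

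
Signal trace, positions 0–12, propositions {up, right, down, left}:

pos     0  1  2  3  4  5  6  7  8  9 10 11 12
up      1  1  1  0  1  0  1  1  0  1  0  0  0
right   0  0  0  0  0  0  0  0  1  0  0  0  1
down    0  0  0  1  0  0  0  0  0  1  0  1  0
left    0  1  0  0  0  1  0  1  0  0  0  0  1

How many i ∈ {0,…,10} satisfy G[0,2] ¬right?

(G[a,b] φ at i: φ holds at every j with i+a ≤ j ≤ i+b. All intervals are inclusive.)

Evaluate at each i in [0,10]:
  i=0: ✓ (all of [0,2])
  i=1: ✓ (all of [1,3])
  i=2: ✓ (all of [2,4])
  i=3: ✓ (all of [3,5])
  i=4: ✓ (all of [4,6])
  i=5: ✓ (all of [5,7])
  i=6: ✗ (fails at j=8)
  i=7: ✗ (fails at j=8)
  i=8: ✗ (fails at j=8)
  i=9: ✓ (all of [9,11])
  i=10: ✗ (fails at j=12)
Positions where it holds: {0, 1, 2, 3, 4, 5, 9} → 7.

7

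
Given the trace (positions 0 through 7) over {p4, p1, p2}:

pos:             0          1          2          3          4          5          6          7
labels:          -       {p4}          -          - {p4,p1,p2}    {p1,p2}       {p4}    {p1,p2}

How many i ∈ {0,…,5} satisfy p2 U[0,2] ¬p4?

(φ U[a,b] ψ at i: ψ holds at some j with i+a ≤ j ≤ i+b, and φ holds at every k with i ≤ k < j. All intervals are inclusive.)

Evaluate at each i in [0,5]:
  i=0: ✓ (rhs at j=0)
  i=1: ✗ (lhs fails at k=1 before rhs at j=2)
  i=2: ✓ (rhs at j=2)
  i=3: ✓ (rhs at j=3)
  i=4: ✓ (rhs at j=5; lhs holds on [4,4])
  i=5: ✓ (rhs at j=5)
Positions where it holds: {0, 2, 3, 4, 5} → 5.

5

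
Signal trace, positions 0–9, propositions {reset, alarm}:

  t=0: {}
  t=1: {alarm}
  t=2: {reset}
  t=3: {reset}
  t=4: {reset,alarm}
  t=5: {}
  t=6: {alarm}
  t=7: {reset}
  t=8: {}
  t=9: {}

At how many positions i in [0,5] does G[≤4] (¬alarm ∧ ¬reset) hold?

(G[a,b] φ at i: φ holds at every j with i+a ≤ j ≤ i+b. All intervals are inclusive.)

0

Evaluate at each i in [0,5]:
  i=0: ✗ (fails at j=1)
  i=1: ✗ (fails at j=1)
  i=2: ✗ (fails at j=2)
  i=3: ✗ (fails at j=3)
  i=4: ✗ (fails at j=4)
  i=5: ✗ (fails at j=6)
Positions where it holds: {} → 0.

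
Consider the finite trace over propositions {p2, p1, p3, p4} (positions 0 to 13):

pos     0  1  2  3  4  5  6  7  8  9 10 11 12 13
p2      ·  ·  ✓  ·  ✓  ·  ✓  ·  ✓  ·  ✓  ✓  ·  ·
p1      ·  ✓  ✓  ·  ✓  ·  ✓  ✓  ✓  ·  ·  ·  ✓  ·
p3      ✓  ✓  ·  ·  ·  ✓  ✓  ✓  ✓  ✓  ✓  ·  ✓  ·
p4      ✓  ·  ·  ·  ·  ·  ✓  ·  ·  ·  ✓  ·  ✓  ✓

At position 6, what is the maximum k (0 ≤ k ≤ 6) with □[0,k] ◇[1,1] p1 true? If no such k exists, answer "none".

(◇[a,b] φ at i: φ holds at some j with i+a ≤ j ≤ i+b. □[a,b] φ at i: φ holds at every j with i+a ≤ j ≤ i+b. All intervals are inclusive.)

◇[1,1] p1 must hold from j=6 onward; find where it first fails.
  j=6: holds
  j=7: holds
  j=8: fails
Holds on [6,7], so largest k = 1.

1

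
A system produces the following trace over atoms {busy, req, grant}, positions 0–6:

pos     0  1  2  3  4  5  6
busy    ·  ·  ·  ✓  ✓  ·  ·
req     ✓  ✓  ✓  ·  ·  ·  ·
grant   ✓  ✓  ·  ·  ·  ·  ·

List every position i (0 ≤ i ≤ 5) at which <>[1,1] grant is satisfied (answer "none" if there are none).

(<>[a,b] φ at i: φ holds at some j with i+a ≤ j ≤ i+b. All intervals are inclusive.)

0

Evaluate at each i in [0,5]:
  i=0: ✓ (witness j=1)
  i=1: ✗ (none in [2,2])
  i=2: ✗ (none in [3,3])
  i=3: ✗ (none in [4,4])
  i=4: ✗ (none in [5,5])
  i=5: ✗ (none in [6,6])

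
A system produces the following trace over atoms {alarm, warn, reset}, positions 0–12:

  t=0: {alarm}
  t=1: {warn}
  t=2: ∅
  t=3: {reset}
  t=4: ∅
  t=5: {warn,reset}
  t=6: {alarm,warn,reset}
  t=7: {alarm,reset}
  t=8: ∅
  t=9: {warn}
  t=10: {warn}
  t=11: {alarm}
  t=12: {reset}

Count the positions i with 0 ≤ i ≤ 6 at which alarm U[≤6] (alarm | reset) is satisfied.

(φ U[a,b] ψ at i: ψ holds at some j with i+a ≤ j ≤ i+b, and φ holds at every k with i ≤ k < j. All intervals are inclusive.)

4

Evaluate at each i in [0,6]:
  i=0: ✓ (rhs at j=0)
  i=1: ✗ (lhs fails at k=1 before rhs at j=3)
  i=2: ✗ (lhs fails at k=2 before rhs at j=3)
  i=3: ✓ (rhs at j=3)
  i=4: ✗ (lhs fails at k=4 before rhs at j=5)
  i=5: ✓ (rhs at j=5)
  i=6: ✓ (rhs at j=6)
Positions where it holds: {0, 3, 5, 6} → 4.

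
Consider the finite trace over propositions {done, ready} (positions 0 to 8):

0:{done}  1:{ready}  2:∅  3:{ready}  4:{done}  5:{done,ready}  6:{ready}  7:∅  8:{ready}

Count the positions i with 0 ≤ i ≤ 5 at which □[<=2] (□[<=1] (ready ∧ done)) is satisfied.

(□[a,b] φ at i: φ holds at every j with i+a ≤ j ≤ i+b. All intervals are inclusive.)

0

Evaluate at each i in [0,5]:
  i=0: ✗ (fails at j=0)
  i=1: ✗ (fails at j=1)
  i=2: ✗ (fails at j=2)
  i=3: ✗ (fails at j=3)
  i=4: ✗ (fails at j=4)
  i=5: ✗ (fails at j=5)
Positions where it holds: {} → 0.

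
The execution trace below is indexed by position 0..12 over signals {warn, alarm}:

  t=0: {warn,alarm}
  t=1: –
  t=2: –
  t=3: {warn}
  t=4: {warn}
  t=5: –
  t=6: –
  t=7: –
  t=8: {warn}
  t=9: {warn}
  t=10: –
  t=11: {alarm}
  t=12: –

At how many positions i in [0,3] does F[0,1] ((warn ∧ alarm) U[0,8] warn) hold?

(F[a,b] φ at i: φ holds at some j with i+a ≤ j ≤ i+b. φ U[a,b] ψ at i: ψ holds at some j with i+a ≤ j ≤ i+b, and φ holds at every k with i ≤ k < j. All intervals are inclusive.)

Evaluate at each i in [0,3]:
  i=0: ✓ (witness j=0)
  i=1: ✗ (none in [1,2])
  i=2: ✓ (witness j=3)
  i=3: ✓ (witness j=3)
Positions where it holds: {0, 2, 3} → 3.

3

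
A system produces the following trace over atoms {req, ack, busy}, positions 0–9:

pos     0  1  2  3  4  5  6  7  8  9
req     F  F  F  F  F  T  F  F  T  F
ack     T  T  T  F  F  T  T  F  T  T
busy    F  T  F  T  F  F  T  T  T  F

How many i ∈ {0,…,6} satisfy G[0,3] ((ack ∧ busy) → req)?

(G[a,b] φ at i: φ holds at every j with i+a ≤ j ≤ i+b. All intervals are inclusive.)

1

Evaluate at each i in [0,6]:
  i=0: ✗ (fails at j=1)
  i=1: ✗ (fails at j=1)
  i=2: ✓ (all of [2,5])
  i=3: ✗ (fails at j=6)
  i=4: ✗ (fails at j=6)
  i=5: ✗ (fails at j=6)
  i=6: ✗ (fails at j=6)
Positions where it holds: {2} → 1.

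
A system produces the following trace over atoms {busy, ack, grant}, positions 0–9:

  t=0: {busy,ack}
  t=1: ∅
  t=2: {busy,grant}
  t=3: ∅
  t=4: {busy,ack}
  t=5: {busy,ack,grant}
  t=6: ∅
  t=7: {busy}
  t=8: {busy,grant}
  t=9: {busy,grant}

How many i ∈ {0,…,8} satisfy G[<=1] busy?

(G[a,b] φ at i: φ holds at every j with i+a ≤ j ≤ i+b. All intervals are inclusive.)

3

Evaluate at each i in [0,8]:
  i=0: ✗ (fails at j=1)
  i=1: ✗ (fails at j=1)
  i=2: ✗ (fails at j=3)
  i=3: ✗ (fails at j=3)
  i=4: ✓ (all of [4,5])
  i=5: ✗ (fails at j=6)
  i=6: ✗ (fails at j=6)
  i=7: ✓ (all of [7,8])
  i=8: ✓ (all of [8,9])
Positions where it holds: {4, 7, 8} → 3.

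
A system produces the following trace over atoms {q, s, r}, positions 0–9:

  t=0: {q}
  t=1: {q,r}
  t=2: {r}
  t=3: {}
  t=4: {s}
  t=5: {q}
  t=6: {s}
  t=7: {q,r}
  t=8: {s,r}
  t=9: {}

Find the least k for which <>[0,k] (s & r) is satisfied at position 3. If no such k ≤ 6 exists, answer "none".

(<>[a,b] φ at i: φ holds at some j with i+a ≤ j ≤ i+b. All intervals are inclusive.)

5

Scan j = 3,4,… for (s & r):
  j=3: fails
  j=4: fails
  j=5: fails
  j=6: fails
  j=7: fails
  j=8: holds
First hit at j=8, so smallest k = 8-3 = 5.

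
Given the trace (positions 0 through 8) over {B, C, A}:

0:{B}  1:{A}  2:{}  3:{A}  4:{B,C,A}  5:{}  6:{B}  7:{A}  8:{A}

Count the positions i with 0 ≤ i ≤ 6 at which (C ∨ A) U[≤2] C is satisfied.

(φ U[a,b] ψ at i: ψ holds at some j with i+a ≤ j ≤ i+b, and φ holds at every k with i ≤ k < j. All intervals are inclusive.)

2

Evaluate at each i in [0,6]:
  i=0: ✗ (no rhs in [0,2])
  i=1: ✗ (no rhs in [1,3])
  i=2: ✗ (lhs fails at k=2 before rhs at j=4)
  i=3: ✓ (rhs at j=4; lhs holds on [3,3])
  i=4: ✓ (rhs at j=4)
  i=5: ✗ (no rhs in [5,7])
  i=6: ✗ (no rhs in [6,8])
Positions where it holds: {3, 4} → 2.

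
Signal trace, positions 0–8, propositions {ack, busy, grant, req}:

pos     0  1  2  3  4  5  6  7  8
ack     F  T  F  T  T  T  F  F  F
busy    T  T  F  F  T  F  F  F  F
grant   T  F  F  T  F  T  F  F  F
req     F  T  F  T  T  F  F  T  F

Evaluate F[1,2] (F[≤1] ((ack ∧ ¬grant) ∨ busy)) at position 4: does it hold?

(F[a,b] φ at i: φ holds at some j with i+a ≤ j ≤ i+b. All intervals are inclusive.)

Check F[≤1] ((ack ∧ ¬grant) ∨ busy) at each j in [5,6]:
  j=5: fails (none in [5,6])
  j=6: fails (none in [6,7])
No position in the window satisfies it → formula fails.

False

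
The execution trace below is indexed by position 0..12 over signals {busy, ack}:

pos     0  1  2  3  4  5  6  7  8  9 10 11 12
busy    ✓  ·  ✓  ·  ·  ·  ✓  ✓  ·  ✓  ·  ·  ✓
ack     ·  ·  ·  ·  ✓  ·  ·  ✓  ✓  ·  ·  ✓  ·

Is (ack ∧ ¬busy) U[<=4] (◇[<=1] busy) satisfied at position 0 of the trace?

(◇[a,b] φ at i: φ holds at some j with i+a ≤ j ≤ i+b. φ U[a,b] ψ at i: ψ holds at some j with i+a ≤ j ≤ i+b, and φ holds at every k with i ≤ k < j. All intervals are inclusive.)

Yes

Need some j in [0,4] with ◇[<=1] busy, and (ack ∧ ¬busy) at every k in [0,j-1].
  j=0: ◇[<=1] busy holds; no prefix to check → satisfied.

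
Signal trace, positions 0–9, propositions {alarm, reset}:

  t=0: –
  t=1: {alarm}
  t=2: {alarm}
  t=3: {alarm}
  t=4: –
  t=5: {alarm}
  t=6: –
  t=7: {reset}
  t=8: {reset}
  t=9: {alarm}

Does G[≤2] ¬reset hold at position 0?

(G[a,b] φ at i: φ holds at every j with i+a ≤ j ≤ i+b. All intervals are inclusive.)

Check ¬reset at every j in [0,2]:
  j=0: true
  j=1: true
  j=2: true
All positions satisfy it → formula holds.

Holds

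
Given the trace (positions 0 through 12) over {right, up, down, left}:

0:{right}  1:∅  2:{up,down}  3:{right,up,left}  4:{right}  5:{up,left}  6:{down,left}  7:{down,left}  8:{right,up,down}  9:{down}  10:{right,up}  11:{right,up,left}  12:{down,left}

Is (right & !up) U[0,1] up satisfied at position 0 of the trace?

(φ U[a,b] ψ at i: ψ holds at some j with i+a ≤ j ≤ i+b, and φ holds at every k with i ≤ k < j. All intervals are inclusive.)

Need some j in [0,1] with up, and (right & !up) at every k in [0,j-1].
  j=0: up false.
  j=1: up false.
No j in the window works → until fails.

No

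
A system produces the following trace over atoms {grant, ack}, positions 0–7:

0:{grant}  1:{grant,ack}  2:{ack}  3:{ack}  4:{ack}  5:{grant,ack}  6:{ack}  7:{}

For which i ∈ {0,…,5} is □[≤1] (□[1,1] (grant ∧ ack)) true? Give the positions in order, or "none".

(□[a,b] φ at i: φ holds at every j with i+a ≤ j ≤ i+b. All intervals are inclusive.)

none

Evaluate at each i in [0,5]:
  i=0: ✗ (fails at j=1)
  i=1: ✗ (fails at j=1)
  i=2: ✗ (fails at j=2)
  i=3: ✗ (fails at j=3)
  i=4: ✗ (fails at j=5)
  i=5: ✗ (fails at j=5)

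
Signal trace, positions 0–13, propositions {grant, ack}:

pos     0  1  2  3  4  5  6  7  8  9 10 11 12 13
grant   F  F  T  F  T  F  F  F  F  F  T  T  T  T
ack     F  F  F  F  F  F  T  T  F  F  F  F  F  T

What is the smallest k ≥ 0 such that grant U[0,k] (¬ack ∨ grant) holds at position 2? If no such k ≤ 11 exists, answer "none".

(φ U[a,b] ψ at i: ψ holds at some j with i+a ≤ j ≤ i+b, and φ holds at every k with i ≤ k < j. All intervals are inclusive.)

Need earliest j ≥ 2 with (¬ack ∨ grant), and grant at every k in [2,j-1].
  j=2: rhs holds (empty prefix). k = 0.

0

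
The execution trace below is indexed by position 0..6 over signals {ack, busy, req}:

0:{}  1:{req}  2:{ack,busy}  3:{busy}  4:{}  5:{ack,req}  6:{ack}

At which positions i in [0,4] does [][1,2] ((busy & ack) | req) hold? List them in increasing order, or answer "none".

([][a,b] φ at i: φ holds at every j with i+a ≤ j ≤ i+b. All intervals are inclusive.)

0

Evaluate at each i in [0,4]:
  i=0: ✓ (all of [1,2])
  i=1: ✗ (fails at j=3)
  i=2: ✗ (fails at j=3)
  i=3: ✗ (fails at j=4)
  i=4: ✗ (fails at j=6)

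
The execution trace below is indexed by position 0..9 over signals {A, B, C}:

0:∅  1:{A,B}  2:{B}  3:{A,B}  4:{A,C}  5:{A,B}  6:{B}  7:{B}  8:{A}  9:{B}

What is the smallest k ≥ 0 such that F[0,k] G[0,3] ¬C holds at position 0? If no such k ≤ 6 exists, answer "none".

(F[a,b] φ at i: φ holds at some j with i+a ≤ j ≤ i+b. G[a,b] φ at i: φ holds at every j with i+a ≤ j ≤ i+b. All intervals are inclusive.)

0

Scan j = 0,1,… for G[0,3] ¬C:
  j=0: holds
First hit at j=0, so smallest k = 0-0 = 0.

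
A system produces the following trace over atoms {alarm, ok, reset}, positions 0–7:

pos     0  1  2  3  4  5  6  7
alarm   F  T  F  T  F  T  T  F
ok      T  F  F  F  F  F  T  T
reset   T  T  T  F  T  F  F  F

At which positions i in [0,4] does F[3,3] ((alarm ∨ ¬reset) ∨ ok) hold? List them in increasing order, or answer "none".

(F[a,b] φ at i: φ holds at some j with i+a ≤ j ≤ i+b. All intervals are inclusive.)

Evaluate at each i in [0,4]:
  i=0: ✓ (witness j=3)
  i=1: ✗ (none in [4,4])
  i=2: ✓ (witness j=5)
  i=3: ✓ (witness j=6)
  i=4: ✓ (witness j=7)

0, 2, 3, 4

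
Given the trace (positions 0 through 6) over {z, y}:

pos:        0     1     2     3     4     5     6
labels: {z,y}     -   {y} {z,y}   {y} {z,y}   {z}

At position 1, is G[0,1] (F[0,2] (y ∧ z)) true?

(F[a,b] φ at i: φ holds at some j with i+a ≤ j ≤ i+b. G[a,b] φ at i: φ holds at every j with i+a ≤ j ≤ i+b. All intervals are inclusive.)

Holds

Check F[0,2] (y ∧ z) at every j in [1,2]:
  j=1: holds (witness at 3)
  j=2: holds (witness at 3)
All positions satisfy it → formula holds.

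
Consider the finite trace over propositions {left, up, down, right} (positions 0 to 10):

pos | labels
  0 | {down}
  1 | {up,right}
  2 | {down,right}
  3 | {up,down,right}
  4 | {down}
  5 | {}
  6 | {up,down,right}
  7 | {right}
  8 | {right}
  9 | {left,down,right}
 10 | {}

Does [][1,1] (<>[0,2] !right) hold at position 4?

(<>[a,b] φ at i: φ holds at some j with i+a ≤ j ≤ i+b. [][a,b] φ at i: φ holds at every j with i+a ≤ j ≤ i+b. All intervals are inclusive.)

Check <>[0,2] !right at every j in [5,5]:
  j=5: holds (witness at 5)
All positions satisfy it → formula holds.

True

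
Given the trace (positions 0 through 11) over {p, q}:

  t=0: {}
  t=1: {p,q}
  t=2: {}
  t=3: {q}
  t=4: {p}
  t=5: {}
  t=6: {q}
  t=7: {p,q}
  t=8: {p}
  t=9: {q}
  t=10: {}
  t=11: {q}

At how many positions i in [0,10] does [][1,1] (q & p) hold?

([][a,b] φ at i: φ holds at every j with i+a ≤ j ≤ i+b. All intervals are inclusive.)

2

Evaluate at each i in [0,10]:
  i=0: ✓ (all of [1,1])
  i=1: ✗ (fails at j=2)
  i=2: ✗ (fails at j=3)
  i=3: ✗ (fails at j=4)
  i=4: ✗ (fails at j=5)
  i=5: ✗ (fails at j=6)
  i=6: ✓ (all of [7,7])
  i=7: ✗ (fails at j=8)
  i=8: ✗ (fails at j=9)
  i=9: ✗ (fails at j=10)
  i=10: ✗ (fails at j=11)
Positions where it holds: {0, 6} → 2.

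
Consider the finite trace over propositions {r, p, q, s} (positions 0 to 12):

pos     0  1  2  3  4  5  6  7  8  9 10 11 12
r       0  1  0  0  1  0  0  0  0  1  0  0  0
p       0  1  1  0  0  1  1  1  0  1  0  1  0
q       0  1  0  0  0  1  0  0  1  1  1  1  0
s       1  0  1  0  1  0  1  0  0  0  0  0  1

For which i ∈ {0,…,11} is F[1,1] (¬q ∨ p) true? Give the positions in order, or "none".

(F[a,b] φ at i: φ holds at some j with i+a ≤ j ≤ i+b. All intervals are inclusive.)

Evaluate at each i in [0,11]:
  i=0: ✓ (witness j=1)
  i=1: ✓ (witness j=2)
  i=2: ✓ (witness j=3)
  i=3: ✓ (witness j=4)
  i=4: ✓ (witness j=5)
  i=5: ✓ (witness j=6)
  i=6: ✓ (witness j=7)
  i=7: ✗ (none in [8,8])
  i=8: ✓ (witness j=9)
  i=9: ✗ (none in [10,10])
  i=10: ✓ (witness j=11)
  i=11: ✓ (witness j=12)

0, 1, 2, 3, 4, 5, 6, 8, 10, 11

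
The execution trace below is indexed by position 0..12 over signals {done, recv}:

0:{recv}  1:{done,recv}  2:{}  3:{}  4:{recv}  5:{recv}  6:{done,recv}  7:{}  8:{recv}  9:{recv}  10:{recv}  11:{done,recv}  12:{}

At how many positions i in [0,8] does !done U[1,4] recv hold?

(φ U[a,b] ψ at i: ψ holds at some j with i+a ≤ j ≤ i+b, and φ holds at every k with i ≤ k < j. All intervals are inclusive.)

Evaluate at each i in [0,8]:
  i=0: ✓ (rhs at j=1; lhs holds on [0,0])
  i=1: ✗ (lhs fails at k=1 before rhs at j=4)
  i=2: ✓ (rhs at j=4; lhs holds on [2,3])
  i=3: ✓ (rhs at j=4; lhs holds on [3,3])
  i=4: ✓ (rhs at j=5; lhs holds on [4,4])
  i=5: ✓ (rhs at j=6; lhs holds on [5,5])
  i=6: ✗ (lhs fails at k=6 before rhs at j=8)
  i=7: ✓ (rhs at j=8; lhs holds on [7,7])
  i=8: ✓ (rhs at j=9; lhs holds on [8,8])
Positions where it holds: {0, 2, 3, 4, 5, 7, 8} → 7.

7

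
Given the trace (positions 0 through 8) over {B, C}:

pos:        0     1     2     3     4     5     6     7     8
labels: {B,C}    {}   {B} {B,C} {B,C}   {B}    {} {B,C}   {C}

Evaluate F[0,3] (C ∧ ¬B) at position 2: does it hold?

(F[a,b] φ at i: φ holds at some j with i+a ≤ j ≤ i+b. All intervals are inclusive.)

Check (C ∧ ¬B) at each j in [2,5]:
  j=2: false
  j=3: false
  j=4: false
  j=5: false
No position in the window satisfies it → formula fails.

Does not hold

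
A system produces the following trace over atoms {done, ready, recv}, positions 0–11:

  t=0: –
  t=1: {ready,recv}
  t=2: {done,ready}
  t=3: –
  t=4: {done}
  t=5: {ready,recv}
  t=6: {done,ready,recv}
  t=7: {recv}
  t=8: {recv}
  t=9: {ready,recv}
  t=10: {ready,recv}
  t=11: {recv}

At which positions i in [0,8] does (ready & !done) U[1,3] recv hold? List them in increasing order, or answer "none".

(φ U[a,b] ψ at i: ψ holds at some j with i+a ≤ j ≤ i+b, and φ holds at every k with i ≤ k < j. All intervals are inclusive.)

5

Evaluate at each i in [0,8]:
  i=0: ✗ (lhs fails at k=0 before rhs at j=1)
  i=1: ✗ (no rhs in [2,4])
  i=2: ✗ (lhs fails at k=2 before rhs at j=5)
  i=3: ✗ (lhs fails at k=3 before rhs at j=5)
  i=4: ✗ (lhs fails at k=4 before rhs at j=5)
  i=5: ✓ (rhs at j=6; lhs holds on [5,5])
  i=6: ✗ (lhs fails at k=6 before rhs at j=7)
  i=7: ✗ (lhs fails at k=7 before rhs at j=8)
  i=8: ✗ (lhs fails at k=8 before rhs at j=9)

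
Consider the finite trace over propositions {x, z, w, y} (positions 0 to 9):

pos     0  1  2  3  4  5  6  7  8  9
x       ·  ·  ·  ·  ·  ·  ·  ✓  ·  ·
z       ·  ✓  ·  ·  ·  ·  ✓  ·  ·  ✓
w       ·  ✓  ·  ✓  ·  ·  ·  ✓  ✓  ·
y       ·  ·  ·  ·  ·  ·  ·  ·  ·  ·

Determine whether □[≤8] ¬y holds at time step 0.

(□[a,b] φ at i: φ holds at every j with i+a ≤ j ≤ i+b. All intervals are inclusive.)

True

Check ¬y at every j in [0,8]:
  j=0: true
  j=1: true
  j=2: true
  j=3: true
  j=4: true
  j=5: true
  j=6: true
  j=7: true
  j=8: true
All positions satisfy it → formula holds.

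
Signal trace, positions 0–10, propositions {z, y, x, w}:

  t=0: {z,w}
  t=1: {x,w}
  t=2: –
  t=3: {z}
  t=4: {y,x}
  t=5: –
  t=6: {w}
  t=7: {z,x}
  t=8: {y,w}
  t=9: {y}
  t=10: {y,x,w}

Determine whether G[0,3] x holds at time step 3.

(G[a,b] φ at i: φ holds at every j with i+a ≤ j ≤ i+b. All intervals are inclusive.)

Does not hold

Check x at every j in [3,6]:
  j=3: false
  j=4: true
  j=5: false
  j=6: false
Fails at j=3 → formula fails.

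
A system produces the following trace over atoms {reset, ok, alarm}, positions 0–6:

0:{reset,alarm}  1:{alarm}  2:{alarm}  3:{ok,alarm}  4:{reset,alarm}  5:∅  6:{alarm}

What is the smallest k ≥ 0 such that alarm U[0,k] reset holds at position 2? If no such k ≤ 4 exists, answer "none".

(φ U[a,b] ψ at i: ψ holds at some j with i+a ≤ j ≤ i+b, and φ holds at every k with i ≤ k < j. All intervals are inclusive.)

2

Need earliest j ≥ 2 with reset, and alarm at every k in [2,j-1].
  j=2: rhs fails.
  j=3: rhs fails.
  j=4: rhs holds; lhs holds on [2,3]. k = 2.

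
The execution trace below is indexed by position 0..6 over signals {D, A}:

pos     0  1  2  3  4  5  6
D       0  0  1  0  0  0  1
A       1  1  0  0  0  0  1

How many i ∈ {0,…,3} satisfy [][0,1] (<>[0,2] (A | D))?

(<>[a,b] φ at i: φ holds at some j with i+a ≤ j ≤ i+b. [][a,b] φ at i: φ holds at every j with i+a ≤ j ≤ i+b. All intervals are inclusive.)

2

Evaluate at each i in [0,3]:
  i=0: ✓ (all of [0,1])
  i=1: ✓ (all of [1,2])
  i=2: ✗ (fails at j=3)
  i=3: ✗ (fails at j=3)
Positions where it holds: {0, 1} → 2.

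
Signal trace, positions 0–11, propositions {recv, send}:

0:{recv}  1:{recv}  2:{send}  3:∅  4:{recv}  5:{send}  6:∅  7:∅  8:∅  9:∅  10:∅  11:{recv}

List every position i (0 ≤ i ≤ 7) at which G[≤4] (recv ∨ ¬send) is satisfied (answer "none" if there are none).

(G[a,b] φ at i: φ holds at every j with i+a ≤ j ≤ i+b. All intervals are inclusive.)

6, 7

Evaluate at each i in [0,7]:
  i=0: ✗ (fails at j=2)
  i=1: ✗ (fails at j=2)
  i=2: ✗ (fails at j=2)
  i=3: ✗ (fails at j=5)
  i=4: ✗ (fails at j=5)
  i=5: ✗ (fails at j=5)
  i=6: ✓ (all of [6,10])
  i=7: ✓ (all of [7,11])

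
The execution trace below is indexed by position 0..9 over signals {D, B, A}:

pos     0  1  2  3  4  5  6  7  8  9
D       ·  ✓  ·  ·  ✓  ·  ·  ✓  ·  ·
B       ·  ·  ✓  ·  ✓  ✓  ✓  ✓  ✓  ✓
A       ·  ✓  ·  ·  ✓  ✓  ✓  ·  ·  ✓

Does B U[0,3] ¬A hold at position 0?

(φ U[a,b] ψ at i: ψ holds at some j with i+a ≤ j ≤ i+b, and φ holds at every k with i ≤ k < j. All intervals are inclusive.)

True

Need some j in [0,3] with ¬A, and B at every k in [0,j-1].
  j=0: ¬A holds; no prefix to check → satisfied.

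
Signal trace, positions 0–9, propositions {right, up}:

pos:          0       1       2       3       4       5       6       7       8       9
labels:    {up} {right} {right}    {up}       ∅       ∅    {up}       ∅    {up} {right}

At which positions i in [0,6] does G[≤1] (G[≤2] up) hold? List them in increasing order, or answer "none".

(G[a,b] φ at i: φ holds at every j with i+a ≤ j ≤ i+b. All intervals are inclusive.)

Evaluate at each i in [0,6]:
  i=0: ✗ (fails at j=0)
  i=1: ✗ (fails at j=1)
  i=2: ✗ (fails at j=2)
  i=3: ✗ (fails at j=3)
  i=4: ✗ (fails at j=4)
  i=5: ✗ (fails at j=5)
  i=6: ✗ (fails at j=6)

none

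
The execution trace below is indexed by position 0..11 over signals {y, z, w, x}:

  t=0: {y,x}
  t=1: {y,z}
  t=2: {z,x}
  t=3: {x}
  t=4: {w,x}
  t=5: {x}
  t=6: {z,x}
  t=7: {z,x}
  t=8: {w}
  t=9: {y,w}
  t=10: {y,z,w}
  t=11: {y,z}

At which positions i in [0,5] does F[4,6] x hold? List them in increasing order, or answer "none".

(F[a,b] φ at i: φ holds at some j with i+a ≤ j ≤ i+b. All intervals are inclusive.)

Evaluate at each i in [0,5]:
  i=0: ✓ (witness j=4)
  i=1: ✓ (witness j=5)
  i=2: ✓ (witness j=6)
  i=3: ✓ (witness j=7)
  i=4: ✗ (none in [8,10])
  i=5: ✗ (none in [9,11])

0, 1, 2, 3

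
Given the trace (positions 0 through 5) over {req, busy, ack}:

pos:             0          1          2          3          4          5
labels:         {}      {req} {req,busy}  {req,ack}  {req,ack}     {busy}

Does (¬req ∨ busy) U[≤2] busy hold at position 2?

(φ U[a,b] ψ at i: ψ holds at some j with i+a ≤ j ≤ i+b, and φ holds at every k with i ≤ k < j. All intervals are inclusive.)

Need some j in [2,4] with busy, and (¬req ∨ busy) at every k in [2,j-1].
  j=2: busy holds; no prefix to check → satisfied.

Holds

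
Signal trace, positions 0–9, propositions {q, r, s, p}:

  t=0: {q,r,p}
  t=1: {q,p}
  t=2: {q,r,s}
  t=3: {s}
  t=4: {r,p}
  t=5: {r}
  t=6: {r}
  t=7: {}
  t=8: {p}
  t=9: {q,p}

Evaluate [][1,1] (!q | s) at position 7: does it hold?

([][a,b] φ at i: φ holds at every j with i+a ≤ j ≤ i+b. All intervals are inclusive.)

Yes

Check (!q | s) at every j in [8,8]:
  j=8: true
All positions satisfy it → formula holds.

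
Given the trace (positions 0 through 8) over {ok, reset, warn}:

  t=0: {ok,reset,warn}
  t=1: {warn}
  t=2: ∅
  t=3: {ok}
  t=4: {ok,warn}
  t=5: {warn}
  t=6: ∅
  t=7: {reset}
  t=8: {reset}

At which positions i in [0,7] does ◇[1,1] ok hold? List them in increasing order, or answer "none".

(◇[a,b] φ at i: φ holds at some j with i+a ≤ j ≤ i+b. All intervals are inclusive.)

Evaluate at each i in [0,7]:
  i=0: ✗ (none in [1,1])
  i=1: ✗ (none in [2,2])
  i=2: ✓ (witness j=3)
  i=3: ✓ (witness j=4)
  i=4: ✗ (none in [5,5])
  i=5: ✗ (none in [6,6])
  i=6: ✗ (none in [7,7])
  i=7: ✗ (none in [8,8])

2, 3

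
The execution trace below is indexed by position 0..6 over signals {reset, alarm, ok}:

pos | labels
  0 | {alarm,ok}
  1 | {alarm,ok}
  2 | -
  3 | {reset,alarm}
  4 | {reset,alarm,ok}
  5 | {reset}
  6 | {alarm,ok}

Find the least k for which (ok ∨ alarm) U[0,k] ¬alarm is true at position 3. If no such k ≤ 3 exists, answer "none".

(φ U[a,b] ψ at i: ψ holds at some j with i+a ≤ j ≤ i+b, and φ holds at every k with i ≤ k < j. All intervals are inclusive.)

Need earliest j ≥ 3 with ¬alarm, and (ok ∨ alarm) at every k in [3,j-1].
  j=3: rhs fails.
  j=4: rhs fails.
  j=5: rhs holds; lhs holds on [3,4]. k = 2.

2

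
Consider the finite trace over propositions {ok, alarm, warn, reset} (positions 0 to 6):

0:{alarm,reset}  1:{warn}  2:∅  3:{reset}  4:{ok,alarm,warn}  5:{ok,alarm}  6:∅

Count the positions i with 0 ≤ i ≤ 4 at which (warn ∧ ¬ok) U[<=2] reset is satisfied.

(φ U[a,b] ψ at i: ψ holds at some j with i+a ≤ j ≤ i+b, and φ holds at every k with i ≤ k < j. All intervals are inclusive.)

2

Evaluate at each i in [0,4]:
  i=0: ✓ (rhs at j=0)
  i=1: ✗ (lhs fails at k=2 before rhs at j=3)
  i=2: ✗ (lhs fails at k=2 before rhs at j=3)
  i=3: ✓ (rhs at j=3)
  i=4: ✗ (no rhs in [4,6])
Positions where it holds: {0, 3} → 2.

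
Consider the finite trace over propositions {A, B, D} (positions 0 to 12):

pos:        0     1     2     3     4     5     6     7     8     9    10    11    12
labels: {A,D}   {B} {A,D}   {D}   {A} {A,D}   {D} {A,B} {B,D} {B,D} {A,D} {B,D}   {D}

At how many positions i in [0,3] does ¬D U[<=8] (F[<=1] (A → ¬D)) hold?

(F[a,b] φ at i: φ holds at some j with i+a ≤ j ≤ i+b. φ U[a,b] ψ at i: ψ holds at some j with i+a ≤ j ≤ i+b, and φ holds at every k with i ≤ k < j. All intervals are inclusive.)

Evaluate at each i in [0,3]:
  i=0: ✓ (rhs at j=0)
  i=1: ✓ (rhs at j=1)
  i=2: ✓ (rhs at j=2)
  i=3: ✓ (rhs at j=3)
Positions where it holds: {0, 1, 2, 3} → 4.

4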